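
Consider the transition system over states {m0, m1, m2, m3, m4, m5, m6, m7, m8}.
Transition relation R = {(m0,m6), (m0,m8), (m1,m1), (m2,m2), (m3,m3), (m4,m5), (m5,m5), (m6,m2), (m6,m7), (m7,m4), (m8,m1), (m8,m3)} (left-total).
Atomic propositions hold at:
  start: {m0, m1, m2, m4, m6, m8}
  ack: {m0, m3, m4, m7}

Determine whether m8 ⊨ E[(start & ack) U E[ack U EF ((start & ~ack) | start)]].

Sat(start & ack) = {m0, m4}
Sat(~ack) = {m1, m2, m5, m6, m8}
Sat(start & ~ack) = {m1, m2, m6, m8}
Sat((start & ~ack) | start) = {m0, m1, m2, m4, m6, m8}
EF ((start & ~ack) | start): least fixpoint, start Z0 = {m0, m1, m2, m4, m6, m8}, add states with some successor in Z. Z1 = {m0, m1, m2, m4, m6, m7, m8}; fixed.
Sat(EF ((start & ~ack) | start)) = {m0, m1, m2, m4, m6, m7, m8}
E[ack U EF ((start & ~ack) | start)]: least fixpoint, start Z0 = Sat(EF ((start & ~ack) | start)) = {m0, m1, m2, m4, m6, m7, m8}, add states in Sat(ack) with some successor in Z. Already a fixed point.
Sat(E[ack U EF ((start & ~ack) | start)]) = {m0, m1, m2, m4, m6, m7, m8}
E[(start & ack) U E[ack U EF ((start & ~ack) | start)]]: least fixpoint, start Z0 = Sat(E[ack U EF ((start & ~ack) | start)]) = {m0, m1, m2, m4, m6, m7, m8}, add states in Sat(start & ack) with some successor in Z. Already a fixed point.
Sat(E[(start & ack) U E[ack U EF ((start & ~ack) | start)]]) = {m0, m1, m2, m4, m6, m7, m8}
m8 ∈ Sat(E[(start & ack) U E[ack U EF ((start & ~ack) | start)]]) = {m0, m1, m2, m4, m6, m7, m8}, so the formula holds at m8.

Yes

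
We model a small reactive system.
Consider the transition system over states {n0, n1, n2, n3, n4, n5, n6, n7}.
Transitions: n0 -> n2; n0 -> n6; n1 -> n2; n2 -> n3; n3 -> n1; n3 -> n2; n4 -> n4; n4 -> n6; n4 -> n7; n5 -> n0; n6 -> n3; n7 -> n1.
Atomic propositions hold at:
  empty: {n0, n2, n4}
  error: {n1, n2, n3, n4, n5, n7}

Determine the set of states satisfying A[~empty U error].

Sat(~empty) = {n1, n3, n5, n6, n7}
A[~empty U error]: least fixpoint, start Z0 = Sat(error) = {n1, n2, n3, n4, n5, n7}, add states in Sat(~empty) with every successor in Z. Z1 = {n1, n2, n3, n4, n5, n6, n7}; fixed.
Sat(A[~empty U error]) = {n1, n2, n3, n4, n5, n6, n7}

{n1, n2, n3, n4, n5, n6, n7}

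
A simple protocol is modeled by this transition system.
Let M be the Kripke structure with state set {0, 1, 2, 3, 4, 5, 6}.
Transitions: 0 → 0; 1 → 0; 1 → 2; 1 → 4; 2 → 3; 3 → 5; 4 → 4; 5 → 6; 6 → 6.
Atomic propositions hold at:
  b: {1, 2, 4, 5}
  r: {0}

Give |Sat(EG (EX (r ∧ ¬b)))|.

2

Sat(¬b) = {0, 3, 6}
Sat(r ∧ ¬b) = {0}
Sat(EX (r ∧ ¬b)) = {s : some successor in {0}} = {0, 1}
EG (EX (r ∧ ¬b)): greatest fixpoint, start Z0 = {0, 1}, keep only states in Sat with some successor in Z. Already a fixed point.
Sat(EG (EX (r ∧ ¬b))) = {0, 1}
|Sat(EG (EX (r ∧ ¬b)))| = |{0, 1}| = 2.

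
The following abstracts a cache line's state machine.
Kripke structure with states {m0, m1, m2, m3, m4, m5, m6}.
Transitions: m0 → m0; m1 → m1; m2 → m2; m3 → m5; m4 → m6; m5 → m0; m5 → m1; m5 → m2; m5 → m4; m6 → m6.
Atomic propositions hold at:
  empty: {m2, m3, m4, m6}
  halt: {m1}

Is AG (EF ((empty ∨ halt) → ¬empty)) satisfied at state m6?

No

Sat(empty ∨ halt) = {m1, m2, m3, m4, m6}
Sat(¬empty) = {m0, m1, m5}
Sat((empty ∨ halt) → ¬empty) = {m0, m1, m5}
EF ((empty ∨ halt) → ¬empty): least fixpoint, start Z0 = {m0, m1, m5}, add states with some successor in Z. Z1 = {m0, m1, m3, m5}; fixed.
Sat(EF ((empty ∨ halt) → ¬empty)) = {m0, m1, m3, m5}
AG (EF ((empty ∨ halt) → ¬empty)): greatest fixpoint, start Z0 = {m0, m1, m3, m5}, keep only states in Sat with every successor in Z. Z1 = {m0, m1, m3}; Z2 = {m0, m1}; fixed.
Sat(AG (EF ((empty ∨ halt) → ¬empty))) = {m0, m1}
m6 ∉ Sat(AG (EF ((empty ∨ halt) → ¬empty))) = {m0, m1}, so the formula does not hold at m6.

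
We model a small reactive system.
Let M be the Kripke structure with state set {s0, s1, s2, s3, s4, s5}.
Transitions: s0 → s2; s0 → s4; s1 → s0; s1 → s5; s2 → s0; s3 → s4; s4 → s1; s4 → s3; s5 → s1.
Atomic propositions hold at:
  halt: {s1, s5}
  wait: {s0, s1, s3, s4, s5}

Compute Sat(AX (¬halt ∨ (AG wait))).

Sat(¬halt) = {s0, s2, s3, s4}
AG wait: greatest fixpoint, start Z0 = {s0, s1, s3, s4, s5}, keep only states in Sat with every successor in Z. Z1 = {s1, s3, s4, s5}; Z2 = {s3, s4, s5}; Z3 = {s3}; Z4 = ∅; fixed.
Sat(AG wait) = ∅
Sat(¬halt ∨ (AG wait)) = {s0, s2, s3, s4}
Sat(AX (¬halt ∨ (AG wait))) = {s : every successor in {s0, s2, s3, s4}} = {s0, s2, s3}

{s0, s2, s3}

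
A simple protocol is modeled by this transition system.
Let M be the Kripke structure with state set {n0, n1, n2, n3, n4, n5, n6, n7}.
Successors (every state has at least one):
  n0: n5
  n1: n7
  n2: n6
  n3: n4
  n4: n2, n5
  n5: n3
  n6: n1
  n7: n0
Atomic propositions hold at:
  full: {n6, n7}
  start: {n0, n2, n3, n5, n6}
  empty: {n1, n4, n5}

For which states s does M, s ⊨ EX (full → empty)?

{n0, n3, n4, n5, n6, n7}

Sat(full → empty) = {n0, n1, n2, n3, n4, n5}
Sat(EX (full → empty)) = {s : some successor in {n0, n1, n2, n3, n4, n5}} = {n0, n3, n4, n5, n6, n7}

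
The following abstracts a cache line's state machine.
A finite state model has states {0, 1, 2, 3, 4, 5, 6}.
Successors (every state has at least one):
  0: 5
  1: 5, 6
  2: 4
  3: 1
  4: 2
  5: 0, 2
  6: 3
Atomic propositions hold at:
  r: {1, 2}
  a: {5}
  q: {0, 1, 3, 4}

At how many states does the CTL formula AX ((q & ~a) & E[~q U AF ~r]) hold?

3

Sat(~a) = {0, 1, 2, 3, 4, 6}
Sat(q & ~a) = {0, 1, 3, 4}
Sat(~q) = {2, 5, 6}
Sat(~r) = {0, 3, 4, 5, 6}
AF ~r: least fixpoint, start Z0 = {0, 3, 4, 5, 6}, add states with every successor in Z. Z1 = {0, 1, 2, 3, 4, 5, 6}; fixed.
Sat(AF ~r) = {0, 1, 2, 3, 4, 5, 6}
E[~q U AF ~r]: least fixpoint, start Z0 = Sat(AF ~r) = {0, 1, 2, 3, 4, 5, 6}, add states in Sat(~q) with some successor in Z. Already a fixed point.
Sat(E[~q U AF ~r]) = {0, 1, 2, 3, 4, 5, 6}
Sat((q & ~a) & E[~q U AF ~r]) = {0, 1, 3, 4}
Sat(AX ((q & ~a) & E[~q U AF ~r])) = {s : every successor in {0, 1, 3, 4}} = {2, 3, 6}
|Sat(AX ((q & ~a) & E[~q U AF ~r]))| = |{2, 3, 6}| = 3.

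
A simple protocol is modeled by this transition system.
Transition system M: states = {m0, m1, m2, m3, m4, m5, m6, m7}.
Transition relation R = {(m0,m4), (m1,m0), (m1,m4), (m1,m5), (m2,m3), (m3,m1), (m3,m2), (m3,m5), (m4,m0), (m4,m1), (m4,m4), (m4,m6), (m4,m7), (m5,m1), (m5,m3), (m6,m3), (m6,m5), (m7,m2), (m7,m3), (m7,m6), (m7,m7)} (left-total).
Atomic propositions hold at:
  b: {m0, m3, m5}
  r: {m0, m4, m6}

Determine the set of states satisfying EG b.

EG b: greatest fixpoint, start Z0 = {m0, m3, m5}, keep only states in Sat with some successor in Z. Z1 = {m3, m5}; fixed.
Sat(EG b) = {m3, m5}

{m3, m5}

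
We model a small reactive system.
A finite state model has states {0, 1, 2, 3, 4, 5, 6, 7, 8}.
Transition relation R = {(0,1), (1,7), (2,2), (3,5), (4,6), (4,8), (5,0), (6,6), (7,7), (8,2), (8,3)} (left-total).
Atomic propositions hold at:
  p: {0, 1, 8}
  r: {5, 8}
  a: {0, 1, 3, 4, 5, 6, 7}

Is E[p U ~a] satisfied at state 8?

Yes

Sat(~a) = {2, 8}
E[p U ~a]: least fixpoint, start Z0 = Sat(~a) = {2, 8}, add states in Sat(p) with some successor in Z. Already a fixed point.
Sat(E[p U ~a]) = {2, 8}
8 ∈ Sat(E[p U ~a]) = {2, 8}, so the formula holds at 8.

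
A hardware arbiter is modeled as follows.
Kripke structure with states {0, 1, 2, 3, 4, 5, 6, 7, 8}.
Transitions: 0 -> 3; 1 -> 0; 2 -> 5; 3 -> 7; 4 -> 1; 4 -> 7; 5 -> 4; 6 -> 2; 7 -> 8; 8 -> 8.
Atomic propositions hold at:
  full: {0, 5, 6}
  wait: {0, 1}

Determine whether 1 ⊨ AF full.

Yes

AF full: least fixpoint, start Z0 = {0, 5, 6}, add states with every successor in Z. Z1 = {0, 1, 2, 5, 6}; fixed.
Sat(AF full) = {0, 1, 2, 5, 6}
1 ∈ Sat(AF full) = {0, 1, 2, 5, 6}, so the formula holds at 1.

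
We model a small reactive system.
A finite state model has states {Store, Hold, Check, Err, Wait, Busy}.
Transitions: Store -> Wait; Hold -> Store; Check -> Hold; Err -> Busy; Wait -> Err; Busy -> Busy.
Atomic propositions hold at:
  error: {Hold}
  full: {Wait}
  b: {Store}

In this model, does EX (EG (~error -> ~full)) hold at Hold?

Sat(~error) = {Store, Check, Err, Wait, Busy}
Sat(~full) = {Store, Hold, Check, Err, Busy}
Sat(~error -> ~full) = {Store, Hold, Check, Err, Busy}
EG (~error -> ~full): greatest fixpoint, start Z0 = {Store, Hold, Check, Err, Busy}, keep only states in Sat with some successor in Z. Z1 = {Hold, Check, Err, Busy}; Z2 = {Check, Err, Busy}; Z3 = {Err, Busy}; fixed.
Sat(EG (~error -> ~full)) = {Err, Busy}
Sat(EX (EG (~error -> ~full))) = {s : some successor in {Err, Busy}} = {Err, Wait, Busy}
Hold ∉ Sat(EX (EG (~error -> ~full))) = {Err, Wait, Busy}, so the formula does not hold at Hold.

No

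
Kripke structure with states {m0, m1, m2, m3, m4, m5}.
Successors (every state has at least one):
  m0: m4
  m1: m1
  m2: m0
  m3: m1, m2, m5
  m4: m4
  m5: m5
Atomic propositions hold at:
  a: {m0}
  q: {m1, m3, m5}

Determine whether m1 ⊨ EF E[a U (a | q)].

Sat(a | q) = {m0, m1, m3, m5}
E[a U (a | q)]: least fixpoint, start Z0 = Sat((a | q)) = {m0, m1, m3, m5}, add states in Sat(a) with some successor in Z. Already a fixed point.
Sat(E[a U (a | q)]) = {m0, m1, m3, m5}
EF E[a U (a | q)]: least fixpoint, start Z0 = {m0, m1, m3, m5}, add states with some successor in Z. Z1 = {m0, m1, m2, m3, m5}; fixed.
Sat(EF E[a U (a | q)]) = {m0, m1, m2, m3, m5}
m1 ∈ Sat(EF E[a U (a | q)]) = {m0, m1, m2, m3, m5}, so the formula holds at m1.

Yes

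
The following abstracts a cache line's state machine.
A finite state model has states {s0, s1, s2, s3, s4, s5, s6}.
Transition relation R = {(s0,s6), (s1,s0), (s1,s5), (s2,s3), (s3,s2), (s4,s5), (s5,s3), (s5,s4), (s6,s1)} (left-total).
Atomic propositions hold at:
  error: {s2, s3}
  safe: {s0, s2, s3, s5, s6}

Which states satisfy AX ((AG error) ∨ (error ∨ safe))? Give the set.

AG error: greatest fixpoint, start Z0 = {s2, s3}, keep only states in Sat with every successor in Z. Already a fixed point.
Sat(AG error) = {s2, s3}
Sat(error ∨ safe) = {s0, s2, s3, s5, s6}
Sat((AG error) ∨ (error ∨ safe)) = {s0, s2, s3, s5, s6}
Sat(AX ((AG error) ∨ (error ∨ safe))) = {s : every successor in {s0, s2, s3, s5, s6}} = {s0, s1, s2, s3, s4}

{s0, s1, s2, s3, s4}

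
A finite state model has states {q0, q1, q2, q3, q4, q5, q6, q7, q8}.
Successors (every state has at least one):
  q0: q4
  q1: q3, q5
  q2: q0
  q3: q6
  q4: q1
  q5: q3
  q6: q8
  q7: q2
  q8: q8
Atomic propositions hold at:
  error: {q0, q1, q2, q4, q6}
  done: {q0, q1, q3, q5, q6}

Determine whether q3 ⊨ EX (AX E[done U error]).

E[done U error]: least fixpoint, start Z0 = Sat(error) = {q0, q1, q2, q4, q6}, add states in Sat(done) with some successor in Z. Z1 = {q0, q1, q2, q3, q4, q6}; Z2 = {q0, q1, q2, q3, q4, q5, q6}; fixed.
Sat(E[done U error]) = {q0, q1, q2, q3, q4, q5, q6}
Sat(AX E[done U error]) = {s : every successor in {q0, q1, q2, q3, q4, q5, q6}} = {q0, q1, q2, q3, q4, q5, q7}
Sat(EX (AX E[done U error])) = {s : some successor in {q0, q1, q2, q3, q4, q5, q7}} = {q0, q1, q2, q4, q5, q7}
q3 ∉ Sat(EX (AX E[done U error])) = {q0, q1, q2, q4, q5, q7}, so the formula does not hold at q3.

No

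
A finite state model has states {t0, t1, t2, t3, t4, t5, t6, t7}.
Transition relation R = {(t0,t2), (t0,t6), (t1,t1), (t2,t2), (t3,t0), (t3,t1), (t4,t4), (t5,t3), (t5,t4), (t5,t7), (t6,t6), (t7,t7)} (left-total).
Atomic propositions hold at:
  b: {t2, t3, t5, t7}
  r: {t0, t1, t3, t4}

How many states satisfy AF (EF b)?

5

EF b: least fixpoint, start Z0 = {t2, t3, t5, t7}, add states with some successor in Z. Z1 = {t0, t2, t3, t5, t7}; fixed.
Sat(EF b) = {t0, t2, t3, t5, t7}
AF (EF b): least fixpoint, start Z0 = {t0, t2, t3, t5, t7}, add states with every successor in Z. Already a fixed point.
Sat(AF (EF b)) = {t0, t2, t3, t5, t7}
|Sat(AF (EF b))| = |{t0, t2, t3, t5, t7}| = 5.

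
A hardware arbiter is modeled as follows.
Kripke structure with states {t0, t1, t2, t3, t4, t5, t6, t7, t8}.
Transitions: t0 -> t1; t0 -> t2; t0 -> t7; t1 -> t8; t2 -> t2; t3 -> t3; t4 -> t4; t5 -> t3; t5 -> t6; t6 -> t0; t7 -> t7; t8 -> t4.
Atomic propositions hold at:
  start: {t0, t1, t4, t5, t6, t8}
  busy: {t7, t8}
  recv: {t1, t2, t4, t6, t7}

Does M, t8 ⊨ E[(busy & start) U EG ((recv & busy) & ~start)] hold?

No

Sat(busy & start) = {t8}
Sat(recv & busy) = {t7}
Sat(~start) = {t2, t3, t7}
Sat((recv & busy) & ~start) = {t7}
EG ((recv & busy) & ~start): greatest fixpoint, start Z0 = {t7}, keep only states in Sat with some successor in Z. Already a fixed point.
Sat(EG ((recv & busy) & ~start)) = {t7}
E[(busy & start) U EG ((recv & busy) & ~start)]: least fixpoint, start Z0 = Sat(EG ((recv & busy) & ~start)) = {t7}, add states in Sat(busy & start) with some successor in Z. Already a fixed point.
Sat(E[(busy & start) U EG ((recv & busy) & ~start)]) = {t7}
t8 ∉ Sat(E[(busy & start) U EG ((recv & busy) & ~start)]) = {t7}, so the formula does not hold at t8.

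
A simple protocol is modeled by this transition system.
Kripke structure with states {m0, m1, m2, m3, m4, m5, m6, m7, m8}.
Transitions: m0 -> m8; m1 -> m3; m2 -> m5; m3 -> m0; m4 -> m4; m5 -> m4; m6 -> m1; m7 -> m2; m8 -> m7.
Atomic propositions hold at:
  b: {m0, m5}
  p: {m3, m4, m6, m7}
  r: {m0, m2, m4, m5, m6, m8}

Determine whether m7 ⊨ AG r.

No

AG r: greatest fixpoint, start Z0 = {m0, m2, m4, m5, m6, m8}, keep only states in Sat with every successor in Z. Z1 = {m0, m2, m4, m5}; Z2 = {m2, m4, m5}; fixed.
Sat(AG r) = {m2, m4, m5}
m7 ∉ Sat(AG r) = {m2, m4, m5}, so the formula does not hold at m7.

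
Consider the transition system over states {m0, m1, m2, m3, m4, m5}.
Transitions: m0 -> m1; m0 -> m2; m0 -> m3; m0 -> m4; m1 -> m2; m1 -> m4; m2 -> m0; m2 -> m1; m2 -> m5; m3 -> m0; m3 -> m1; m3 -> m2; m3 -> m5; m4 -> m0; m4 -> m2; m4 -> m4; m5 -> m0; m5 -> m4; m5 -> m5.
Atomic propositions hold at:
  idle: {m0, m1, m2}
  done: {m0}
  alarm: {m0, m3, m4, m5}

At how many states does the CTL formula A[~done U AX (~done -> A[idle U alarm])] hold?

1

Sat(~done) = {m1, m2, m3, m4, m5}
A[idle U alarm]: least fixpoint, start Z0 = Sat(alarm) = {m0, m3, m4, m5}, add states in Sat(idle) with every successor in Z. Already a fixed point.
Sat(A[idle U alarm]) = {m0, m3, m4, m5}
Sat(~done -> A[idle U alarm]) = {m0, m3, m4, m5}
Sat(AX (~done -> A[idle U alarm])) = {s : every successor in {m0, m3, m4, m5}} = {m5}
A[~done U AX (~done -> A[idle U alarm])]: least fixpoint, start Z0 = Sat(AX (~done -> A[idle U alarm])) = {m5}, add states in Sat(~done) with every successor in Z. Already a fixed point.
Sat(A[~done U AX (~done -> A[idle U alarm])]) = {m5}
|Sat(A[~done U AX (~done -> A[idle U alarm])])| = |{m5}| = 1.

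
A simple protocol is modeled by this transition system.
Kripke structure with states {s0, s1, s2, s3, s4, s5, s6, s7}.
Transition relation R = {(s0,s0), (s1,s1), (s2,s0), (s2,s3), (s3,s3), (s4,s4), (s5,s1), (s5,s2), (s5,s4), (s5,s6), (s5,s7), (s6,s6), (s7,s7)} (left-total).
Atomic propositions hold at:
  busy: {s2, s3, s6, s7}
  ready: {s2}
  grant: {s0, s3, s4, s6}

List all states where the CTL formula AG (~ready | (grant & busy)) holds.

Sat(~ready) = {s0, s1, s3, s4, s5, s6, s7}
Sat(grant & busy) = {s3, s6}
Sat(~ready | (grant & busy)) = {s0, s1, s3, s4, s5, s6, s7}
AG (~ready | (grant & busy)): greatest fixpoint, start Z0 = {s0, s1, s3, s4, s5, s6, s7}, keep only states in Sat with every successor in Z. Z1 = {s0, s1, s3, s4, s6, s7}; fixed.
Sat(AG (~ready | (grant & busy))) = {s0, s1, s3, s4, s6, s7}

{s0, s1, s3, s4, s6, s7}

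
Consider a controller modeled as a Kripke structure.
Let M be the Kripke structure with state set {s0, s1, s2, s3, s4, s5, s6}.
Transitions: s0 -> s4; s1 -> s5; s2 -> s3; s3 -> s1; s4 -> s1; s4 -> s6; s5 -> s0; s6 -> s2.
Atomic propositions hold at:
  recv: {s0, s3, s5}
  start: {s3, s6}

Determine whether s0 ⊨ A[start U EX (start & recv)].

Sat(start & recv) = {s3}
Sat(EX (start & recv)) = {s : some successor in {s3}} = {s2}
A[start U EX (start & recv)]: least fixpoint, start Z0 = Sat(EX (start & recv)) = {s2}, add states in Sat(start) with every successor in Z. Z1 = {s2, s6}; fixed.
Sat(A[start U EX (start & recv)]) = {s2, s6}
s0 ∉ Sat(A[start U EX (start & recv)]) = {s2, s6}, so the formula does not hold at s0.

No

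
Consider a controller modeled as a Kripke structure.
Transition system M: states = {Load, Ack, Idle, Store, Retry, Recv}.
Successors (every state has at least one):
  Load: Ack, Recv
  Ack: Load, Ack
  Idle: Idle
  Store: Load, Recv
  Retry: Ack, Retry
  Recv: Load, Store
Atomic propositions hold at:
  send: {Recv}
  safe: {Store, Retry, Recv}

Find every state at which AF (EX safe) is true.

{Load, Store, Retry, Recv}

Sat(EX safe) = {s : some successor in {Store, Retry, Recv}} = {Load, Store, Retry, Recv}
AF (EX safe): least fixpoint, start Z0 = {Load, Store, Retry, Recv}, add states with every successor in Z. Already a fixed point.
Sat(AF (EX safe)) = {Load, Store, Retry, Recv}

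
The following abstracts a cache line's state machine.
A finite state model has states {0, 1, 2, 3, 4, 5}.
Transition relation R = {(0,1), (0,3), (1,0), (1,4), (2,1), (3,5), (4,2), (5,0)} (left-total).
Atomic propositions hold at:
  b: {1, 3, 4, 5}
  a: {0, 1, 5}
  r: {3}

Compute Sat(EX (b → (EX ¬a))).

Sat(¬a) = {2, 3, 4}
Sat(EX ¬a) = {s : some successor in {2, 3, 4}} = {0, 1, 4}
Sat(b → (EX ¬a)) = {0, 1, 2, 4}
Sat(EX (b → (EX ¬a))) = {s : some successor in {0, 1, 2, 4}} = {0, 1, 2, 4, 5}

{0, 1, 2, 4, 5}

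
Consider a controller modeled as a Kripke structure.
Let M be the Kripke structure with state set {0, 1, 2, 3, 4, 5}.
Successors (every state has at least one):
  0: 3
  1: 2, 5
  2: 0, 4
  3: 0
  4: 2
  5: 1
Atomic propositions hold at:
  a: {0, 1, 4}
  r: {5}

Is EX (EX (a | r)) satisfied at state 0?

Sat(a | r) = {0, 1, 4, 5}
Sat(EX (a | r)) = {s : some successor in {0, 1, 4, 5}} = {1, 2, 3, 5}
Sat(EX (EX (a | r))) = {s : some successor in {1, 2, 3, 5}} = {0, 1, 4, 5}
0 ∈ Sat(EX (EX (a | r))) = {0, 1, 4, 5}, so the formula holds at 0.

Yes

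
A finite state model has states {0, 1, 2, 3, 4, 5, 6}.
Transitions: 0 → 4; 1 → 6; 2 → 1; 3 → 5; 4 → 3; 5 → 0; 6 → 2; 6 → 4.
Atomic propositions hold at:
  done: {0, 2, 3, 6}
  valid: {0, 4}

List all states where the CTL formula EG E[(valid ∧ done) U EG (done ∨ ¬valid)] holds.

Sat(valid ∧ done) = {0}
Sat(¬valid) = {1, 2, 3, 5, 6}
Sat(done ∨ ¬valid) = {0, 1, 2, 3, 5, 6}
EG (done ∨ ¬valid): greatest fixpoint, start Z0 = {0, 1, 2, 3, 5, 6}, keep only states in Sat with some successor in Z. Z1 = {1, 2, 3, 5, 6}; Z2 = {1, 2, 3, 6}; Z3 = {1, 2, 6}; fixed.
Sat(EG (done ∨ ¬valid)) = {1, 2, 6}
E[(valid ∧ done) U EG (done ∨ ¬valid)]: least fixpoint, start Z0 = Sat(EG (done ∨ ¬valid)) = {1, 2, 6}, add states in Sat(valid ∧ done) with some successor in Z. Already a fixed point.
Sat(E[(valid ∧ done) U EG (done ∨ ¬valid)]) = {1, 2, 6}
EG E[(valid ∧ done) U EG (done ∨ ¬valid)]: greatest fixpoint, start Z0 = {1, 2, 6}, keep only states in Sat with some successor in Z. Already a fixed point.
Sat(EG E[(valid ∧ done) U EG (done ∨ ¬valid)]) = {1, 2, 6}

{1, 2, 6}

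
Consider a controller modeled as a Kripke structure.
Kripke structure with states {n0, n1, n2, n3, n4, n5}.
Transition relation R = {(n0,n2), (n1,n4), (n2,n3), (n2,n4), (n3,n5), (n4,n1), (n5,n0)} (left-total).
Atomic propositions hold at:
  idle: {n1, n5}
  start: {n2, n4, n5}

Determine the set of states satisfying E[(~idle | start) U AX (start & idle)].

Sat(~idle) = {n0, n2, n3, n4}
Sat(~idle | start) = {n0, n2, n3, n4, n5}
Sat(start & idle) = {n5}
Sat(AX (start & idle)) = {s : every successor in {n5}} = {n3}
E[(~idle | start) U AX (start & idle)]: least fixpoint, start Z0 = Sat(AX (start & idle)) = {n3}, add states in Sat(~idle | start) with some successor in Z. Z1 = {n2, n3}; Z2 = {n0, n2, n3}; Z3 = {n0, n2, n3, n5}; fixed.
Sat(E[(~idle | start) U AX (start & idle)]) = {n0, n2, n3, n5}

{n0, n2, n3, n5}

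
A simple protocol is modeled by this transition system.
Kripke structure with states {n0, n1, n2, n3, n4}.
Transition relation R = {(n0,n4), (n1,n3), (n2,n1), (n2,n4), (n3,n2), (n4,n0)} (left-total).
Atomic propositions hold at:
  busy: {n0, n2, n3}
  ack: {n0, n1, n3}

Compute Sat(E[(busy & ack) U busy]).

Sat(busy & ack) = {n0, n3}
E[(busy & ack) U busy]: least fixpoint, start Z0 = Sat(busy) = {n0, n2, n3}, add states in Sat(busy & ack) with some successor in Z. Already a fixed point.
Sat(E[(busy & ack) U busy]) = {n0, n2, n3}

{n0, n2, n3}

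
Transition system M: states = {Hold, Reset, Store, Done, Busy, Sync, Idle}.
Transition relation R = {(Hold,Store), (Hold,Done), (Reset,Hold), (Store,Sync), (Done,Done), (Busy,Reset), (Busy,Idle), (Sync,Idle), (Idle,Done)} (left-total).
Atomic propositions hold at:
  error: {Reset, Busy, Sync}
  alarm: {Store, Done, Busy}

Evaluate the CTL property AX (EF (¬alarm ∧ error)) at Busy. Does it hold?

Sat(¬alarm) = {Hold, Reset, Sync, Idle}
Sat(¬alarm ∧ error) = {Reset, Sync}
EF (¬alarm ∧ error): least fixpoint, start Z0 = {Reset, Sync}, add states with some successor in Z. Z1 = {Reset, Store, Busy, Sync}; Z2 = {Hold, Reset, Store, Busy, Sync}; fixed.
Sat(EF (¬alarm ∧ error)) = {Hold, Reset, Store, Busy, Sync}
Sat(AX (EF (¬alarm ∧ error))) = {s : every successor in {Hold, Reset, Store, Busy, Sync}} = {Reset, Store}
Busy ∉ Sat(AX (EF (¬alarm ∧ error))) = {Reset, Store}, so the formula does not hold at Busy.

No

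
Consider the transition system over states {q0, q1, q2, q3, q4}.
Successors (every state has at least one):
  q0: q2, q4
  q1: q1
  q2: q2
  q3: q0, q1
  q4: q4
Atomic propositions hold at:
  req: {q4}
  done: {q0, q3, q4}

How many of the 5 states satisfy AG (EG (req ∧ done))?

Sat(req ∧ done) = {q4}
EG (req ∧ done): greatest fixpoint, start Z0 = {q4}, keep only states in Sat with some successor in Z. Already a fixed point.
Sat(EG (req ∧ done)) = {q4}
AG (EG (req ∧ done)): greatest fixpoint, start Z0 = {q4}, keep only states in Sat with every successor in Z. Already a fixed point.
Sat(AG (EG (req ∧ done))) = {q4}
|Sat(AG (EG (req ∧ done)))| = |{q4}| = 1.

1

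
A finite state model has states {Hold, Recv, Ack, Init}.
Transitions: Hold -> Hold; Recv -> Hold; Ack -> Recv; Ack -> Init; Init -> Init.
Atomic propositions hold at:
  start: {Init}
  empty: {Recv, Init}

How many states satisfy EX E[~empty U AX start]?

2

Sat(~empty) = {Hold, Ack}
Sat(AX start) = {s : every successor in {Init}} = {Init}
E[~empty U AX start]: least fixpoint, start Z0 = Sat(AX start) = {Init}, add states in Sat(~empty) with some successor in Z. Z1 = {Ack, Init}; fixed.
Sat(E[~empty U AX start]) = {Ack, Init}
Sat(EX E[~empty U AX start]) = {s : some successor in {Ack, Init}} = {Ack, Init}
|Sat(EX E[~empty U AX start])| = |{Ack, Init}| = 2.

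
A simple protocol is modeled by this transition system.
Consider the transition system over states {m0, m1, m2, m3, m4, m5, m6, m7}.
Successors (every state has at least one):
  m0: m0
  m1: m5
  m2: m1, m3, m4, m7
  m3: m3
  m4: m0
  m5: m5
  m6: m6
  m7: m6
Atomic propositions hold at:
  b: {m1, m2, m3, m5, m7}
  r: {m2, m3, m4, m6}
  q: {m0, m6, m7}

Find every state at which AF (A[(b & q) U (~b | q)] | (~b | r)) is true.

Sat(b & q) = {m7}
Sat(~b) = {m0, m4, m6}
Sat(~b | q) = {m0, m4, m6, m7}
A[(b & q) U (~b | q)]: least fixpoint, start Z0 = Sat((~b | q)) = {m0, m4, m6, m7}, add states in Sat(b & q) with every successor in Z. Already a fixed point.
Sat(A[(b & q) U (~b | q)]) = {m0, m4, m6, m7}
Sat(~b | r) = {m0, m2, m3, m4, m6}
Sat(A[(b & q) U (~b | q)] | (~b | r)) = {m0, m2, m3, m4, m6, m7}
AF (A[(b & q) U (~b | q)] | (~b | r)): least fixpoint, start Z0 = {m0, m2, m3, m4, m6, m7}, add states with every successor in Z. Already a fixed point.
Sat(AF (A[(b & q) U (~b | q)] | (~b | r))) = {m0, m2, m3, m4, m6, m7}

{m0, m2, m3, m4, m6, m7}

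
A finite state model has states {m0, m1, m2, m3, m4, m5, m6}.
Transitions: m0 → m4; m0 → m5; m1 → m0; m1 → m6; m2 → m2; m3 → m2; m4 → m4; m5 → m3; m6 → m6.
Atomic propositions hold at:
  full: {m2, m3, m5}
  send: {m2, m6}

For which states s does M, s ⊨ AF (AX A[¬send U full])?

{m2, m3, m5}

Sat(¬send) = {m0, m1, m3, m4, m5}
A[¬send U full]: least fixpoint, start Z0 = Sat(full) = {m2, m3, m5}, add states in Sat(¬send) with every successor in Z. Already a fixed point.
Sat(A[¬send U full]) = {m2, m3, m5}
Sat(AX A[¬send U full]) = {s : every successor in {m2, m3, m5}} = {m2, m3, m5}
AF (AX A[¬send U full]): least fixpoint, start Z0 = {m2, m3, m5}, add states with every successor in Z. Already a fixed point.
Sat(AF (AX A[¬send U full])) = {m2, m3, m5}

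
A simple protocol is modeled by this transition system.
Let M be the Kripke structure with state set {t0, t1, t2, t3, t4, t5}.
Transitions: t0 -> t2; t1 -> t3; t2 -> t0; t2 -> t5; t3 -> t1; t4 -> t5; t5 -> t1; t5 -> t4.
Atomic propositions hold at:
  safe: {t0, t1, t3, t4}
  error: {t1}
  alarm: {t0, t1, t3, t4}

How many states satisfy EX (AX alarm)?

Sat(AX alarm) = {s : every successor in {t0, t1, t3, t4}} = {t1, t3, t5}
Sat(EX (AX alarm)) = {s : some successor in {t1, t3, t5}} = {t1, t2, t3, t4, t5}
|Sat(EX (AX alarm))| = |{t1, t2, t3, t4, t5}| = 5.

5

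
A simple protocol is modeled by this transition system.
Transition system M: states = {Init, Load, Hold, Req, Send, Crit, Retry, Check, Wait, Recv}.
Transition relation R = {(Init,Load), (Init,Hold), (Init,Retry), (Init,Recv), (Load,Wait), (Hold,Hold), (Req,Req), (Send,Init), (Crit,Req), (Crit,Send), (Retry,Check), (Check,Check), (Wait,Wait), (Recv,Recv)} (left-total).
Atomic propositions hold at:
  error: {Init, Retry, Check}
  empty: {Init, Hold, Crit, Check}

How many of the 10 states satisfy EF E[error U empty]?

6

E[error U empty]: least fixpoint, start Z0 = Sat(empty) = {Init, Hold, Crit, Check}, add states in Sat(error) with some successor in Z. Z1 = {Init, Hold, Crit, Retry, Check}; fixed.
Sat(E[error U empty]) = {Init, Hold, Crit, Retry, Check}
EF E[error U empty]: least fixpoint, start Z0 = {Init, Hold, Crit, Retry, Check}, add states with some successor in Z. Z1 = {Init, Hold, Send, Crit, Retry, Check}; fixed.
Sat(EF E[error U empty]) = {Init, Hold, Send, Crit, Retry, Check}
|Sat(EF E[error U empty])| = |{Init, Hold, Send, Crit, Retry, Check}| = 6.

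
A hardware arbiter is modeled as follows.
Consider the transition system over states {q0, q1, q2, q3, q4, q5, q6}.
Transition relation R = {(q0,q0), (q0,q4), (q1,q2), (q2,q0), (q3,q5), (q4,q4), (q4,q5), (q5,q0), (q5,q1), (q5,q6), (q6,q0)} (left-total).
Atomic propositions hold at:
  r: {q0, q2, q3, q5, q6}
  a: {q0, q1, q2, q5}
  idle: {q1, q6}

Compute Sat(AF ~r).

{q1, q4}

Sat(~r) = {q1, q4}
AF ~r: least fixpoint, start Z0 = {q1, q4}, add states with every successor in Z. Already a fixed point.
Sat(AF ~r) = {q1, q4}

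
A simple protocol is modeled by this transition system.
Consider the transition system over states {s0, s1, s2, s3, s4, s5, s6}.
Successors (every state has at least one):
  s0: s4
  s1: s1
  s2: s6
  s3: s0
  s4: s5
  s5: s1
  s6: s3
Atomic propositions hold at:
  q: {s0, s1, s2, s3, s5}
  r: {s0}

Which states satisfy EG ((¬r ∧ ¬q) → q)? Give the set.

{s1, s5}

Sat(¬r) = {s1, s2, s3, s4, s5, s6}
Sat(¬q) = {s4, s6}
Sat(¬r ∧ ¬q) = {s4, s6}
Sat((¬r ∧ ¬q) → q) = {s0, s1, s2, s3, s5}
EG ((¬r ∧ ¬q) → q): greatest fixpoint, start Z0 = {s0, s1, s2, s3, s5}, keep only states in Sat with some successor in Z. Z1 = {s1, s3, s5}; Z2 = {s1, s5}; fixed.
Sat(EG ((¬r ∧ ¬q) → q)) = {s1, s5}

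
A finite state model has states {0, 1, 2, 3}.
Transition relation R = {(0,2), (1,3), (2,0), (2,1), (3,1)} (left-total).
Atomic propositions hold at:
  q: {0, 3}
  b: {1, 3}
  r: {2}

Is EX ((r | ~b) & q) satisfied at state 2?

Sat(~b) = {0, 2}
Sat(r | ~b) = {0, 2}
Sat((r | ~b) & q) = {0}
Sat(EX ((r | ~b) & q)) = {s : some successor in {0}} = {2}
2 ∈ Sat(EX ((r | ~b) & q)) = {2}, so the formula holds at 2.

Yes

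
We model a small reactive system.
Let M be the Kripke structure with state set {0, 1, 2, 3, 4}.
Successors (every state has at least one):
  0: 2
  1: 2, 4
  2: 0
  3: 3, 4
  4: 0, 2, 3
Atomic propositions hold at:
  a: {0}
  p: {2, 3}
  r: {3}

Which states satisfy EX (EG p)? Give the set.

{3, 4}

EG p: greatest fixpoint, start Z0 = {2, 3}, keep only states in Sat with some successor in Z. Z1 = {3}; fixed.
Sat(EG p) = {3}
Sat(EX (EG p)) = {s : some successor in {3}} = {3, 4}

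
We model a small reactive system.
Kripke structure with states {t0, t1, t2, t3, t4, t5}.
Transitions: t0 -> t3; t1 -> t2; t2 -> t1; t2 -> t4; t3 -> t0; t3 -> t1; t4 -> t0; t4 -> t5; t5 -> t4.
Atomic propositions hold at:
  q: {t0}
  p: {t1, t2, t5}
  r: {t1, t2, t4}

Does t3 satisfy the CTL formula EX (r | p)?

Yes

Sat(r | p) = {t1, t2, t4, t5}
Sat(EX (r | p)) = {s : some successor in {t1, t2, t4, t5}} = {t1, t2, t3, t4, t5}
t3 ∈ Sat(EX (r | p)) = {t1, t2, t3, t4, t5}, so the formula holds at t3.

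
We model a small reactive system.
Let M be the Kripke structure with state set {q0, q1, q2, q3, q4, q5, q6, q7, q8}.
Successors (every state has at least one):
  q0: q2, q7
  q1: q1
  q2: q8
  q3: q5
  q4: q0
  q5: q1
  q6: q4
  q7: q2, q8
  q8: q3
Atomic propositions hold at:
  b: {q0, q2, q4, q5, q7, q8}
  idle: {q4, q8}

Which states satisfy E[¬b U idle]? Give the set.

{q4, q6, q8}

Sat(¬b) = {q1, q3, q6}
E[¬b U idle]: least fixpoint, start Z0 = Sat(idle) = {q4, q8}, add states in Sat(¬b) with some successor in Z. Z1 = {q4, q6, q8}; fixed.
Sat(E[¬b U idle]) = {q4, q6, q8}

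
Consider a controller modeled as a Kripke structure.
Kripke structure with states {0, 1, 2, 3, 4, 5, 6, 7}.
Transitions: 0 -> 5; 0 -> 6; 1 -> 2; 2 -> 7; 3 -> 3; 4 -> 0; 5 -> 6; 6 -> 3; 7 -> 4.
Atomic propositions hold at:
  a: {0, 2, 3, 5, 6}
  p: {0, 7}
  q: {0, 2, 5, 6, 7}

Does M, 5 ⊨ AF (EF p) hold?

EF p: least fixpoint, start Z0 = {0, 7}, add states with some successor in Z. Z1 = {0, 2, 4, 7}; Z2 = {0, 1, 2, 4, 7}; fixed.
Sat(EF p) = {0, 1, 2, 4, 7}
AF (EF p): least fixpoint, start Z0 = {0, 1, 2, 4, 7}, add states with every successor in Z. Already a fixed point.
Sat(AF (EF p)) = {0, 1, 2, 4, 7}
5 ∉ Sat(AF (EF p)) = {0, 1, 2, 4, 7}, so the formula does not hold at 5.

No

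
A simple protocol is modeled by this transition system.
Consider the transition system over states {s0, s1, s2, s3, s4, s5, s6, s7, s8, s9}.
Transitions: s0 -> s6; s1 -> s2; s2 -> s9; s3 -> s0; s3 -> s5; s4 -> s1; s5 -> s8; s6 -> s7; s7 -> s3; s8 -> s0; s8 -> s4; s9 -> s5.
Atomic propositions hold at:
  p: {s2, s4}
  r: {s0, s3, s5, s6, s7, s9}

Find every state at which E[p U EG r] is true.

EG r: greatest fixpoint, start Z0 = {s0, s3, s5, s6, s7, s9}, keep only states in Sat with some successor in Z. Z1 = {s0, s3, s6, s7, s9}; Z2 = {s0, s3, s6, s7}; fixed.
Sat(EG r) = {s0, s3, s6, s7}
E[p U EG r]: least fixpoint, start Z0 = Sat(EG r) = {s0, s3, s6, s7}, add states in Sat(p) with some successor in Z. Already a fixed point.
Sat(E[p U EG r]) = {s0, s3, s6, s7}

{s0, s3, s6, s7}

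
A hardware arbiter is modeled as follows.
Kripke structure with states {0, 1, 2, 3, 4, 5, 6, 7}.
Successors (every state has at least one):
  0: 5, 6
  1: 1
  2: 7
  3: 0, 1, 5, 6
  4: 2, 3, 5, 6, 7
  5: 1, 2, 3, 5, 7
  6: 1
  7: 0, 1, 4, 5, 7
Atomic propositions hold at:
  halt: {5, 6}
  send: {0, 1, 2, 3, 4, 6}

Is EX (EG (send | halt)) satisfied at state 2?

Sat(send | halt) = {0, 1, 2, 3, 4, 5, 6}
EG (send | halt): greatest fixpoint, start Z0 = {0, 1, 2, 3, 4, 5, 6}, keep only states in Sat with some successor in Z. Z1 = {0, 1, 3, 4, 5, 6}; fixed.
Sat(EG (send | halt)) = {0, 1, 3, 4, 5, 6}
Sat(EX (EG (send | halt))) = {s : some successor in {0, 1, 3, 4, 5, 6}} = {0, 1, 3, 4, 5, 6, 7}
2 ∉ Sat(EX (EG (send | halt))) = {0, 1, 3, 4, 5, 6, 7}, so the formula does not hold at 2.

No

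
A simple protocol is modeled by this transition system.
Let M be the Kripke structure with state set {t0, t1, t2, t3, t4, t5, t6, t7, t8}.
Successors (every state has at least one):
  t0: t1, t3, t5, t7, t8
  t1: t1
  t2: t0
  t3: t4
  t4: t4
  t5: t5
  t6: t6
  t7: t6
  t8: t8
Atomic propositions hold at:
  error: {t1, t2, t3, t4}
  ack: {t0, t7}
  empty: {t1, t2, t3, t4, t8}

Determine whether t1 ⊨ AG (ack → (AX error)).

Sat(AX error) = {s : every successor in {t1, t2, t3, t4}} = {t1, t3, t4}
Sat(ack → (AX error)) = {t1, t2, t3, t4, t5, t6, t8}
AG (ack → (AX error)): greatest fixpoint, start Z0 = {t1, t2, t3, t4, t5, t6, t8}, keep only states in Sat with every successor in Z. Z1 = {t1, t3, t4, t5, t6, t8}; fixed.
Sat(AG (ack → (AX error))) = {t1, t3, t4, t5, t6, t8}
t1 ∈ Sat(AG (ack → (AX error))) = {t1, t3, t4, t5, t6, t8}, so the formula holds at t1.

Yes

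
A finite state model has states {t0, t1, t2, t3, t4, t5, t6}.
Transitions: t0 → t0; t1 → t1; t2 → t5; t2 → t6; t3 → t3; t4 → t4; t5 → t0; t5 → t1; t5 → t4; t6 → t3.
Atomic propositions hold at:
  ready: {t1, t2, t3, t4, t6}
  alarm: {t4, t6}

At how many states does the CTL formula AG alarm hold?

AG alarm: greatest fixpoint, start Z0 = {t4, t6}, keep only states in Sat with every successor in Z. Z1 = {t4}; fixed.
Sat(AG alarm) = {t4}
|Sat(AG alarm)| = |{t4}| = 1.

1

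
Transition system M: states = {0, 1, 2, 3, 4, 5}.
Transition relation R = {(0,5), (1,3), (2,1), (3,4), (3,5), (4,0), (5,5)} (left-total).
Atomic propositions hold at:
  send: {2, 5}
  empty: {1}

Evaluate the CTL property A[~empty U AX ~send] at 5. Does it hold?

No

Sat(~empty) = {0, 2, 3, 4, 5}
Sat(~send) = {0, 1, 3, 4}
Sat(AX ~send) = {s : every successor in {0, 1, 3, 4}} = {1, 2, 4}
A[~empty U AX ~send]: least fixpoint, start Z0 = Sat(AX ~send) = {1, 2, 4}, add states in Sat(~empty) with every successor in Z. Already a fixed point.
Sat(A[~empty U AX ~send]) = {1, 2, 4}
5 ∉ Sat(A[~empty U AX ~send]) = {1, 2, 4}, so the formula does not hold at 5.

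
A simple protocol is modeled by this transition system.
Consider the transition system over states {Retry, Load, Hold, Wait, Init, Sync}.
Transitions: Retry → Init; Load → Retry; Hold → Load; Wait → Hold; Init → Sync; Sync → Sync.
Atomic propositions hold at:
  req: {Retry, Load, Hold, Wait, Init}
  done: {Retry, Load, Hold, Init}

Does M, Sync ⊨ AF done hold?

AF done: least fixpoint, start Z0 = {Retry, Load, Hold, Init}, add states with every successor in Z. Z1 = {Retry, Load, Hold, Wait, Init}; fixed.
Sat(AF done) = {Retry, Load, Hold, Wait, Init}
Sync ∉ Sat(AF done) = {Retry, Load, Hold, Wait, Init}, so the formula does not hold at Sync.

No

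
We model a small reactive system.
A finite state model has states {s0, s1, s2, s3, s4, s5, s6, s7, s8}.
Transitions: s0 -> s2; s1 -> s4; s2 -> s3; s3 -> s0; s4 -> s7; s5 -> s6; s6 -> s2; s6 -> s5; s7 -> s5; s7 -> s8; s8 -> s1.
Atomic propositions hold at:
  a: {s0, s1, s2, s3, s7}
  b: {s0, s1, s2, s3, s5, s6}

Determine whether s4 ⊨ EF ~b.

Yes

Sat(~b) = {s4, s7, s8}
EF ~b: least fixpoint, start Z0 = {s4, s7, s8}, add states with some successor in Z. Z1 = {s1, s4, s7, s8}; fixed.
Sat(EF ~b) = {s1, s4, s7, s8}
s4 ∈ Sat(EF ~b) = {s1, s4, s7, s8}, so the formula holds at s4.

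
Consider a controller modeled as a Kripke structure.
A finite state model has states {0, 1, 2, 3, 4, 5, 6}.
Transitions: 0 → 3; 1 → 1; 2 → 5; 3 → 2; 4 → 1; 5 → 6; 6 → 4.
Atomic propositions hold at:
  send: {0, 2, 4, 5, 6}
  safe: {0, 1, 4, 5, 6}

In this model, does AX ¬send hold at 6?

Sat(¬send) = {1, 3}
Sat(AX ¬send) = {s : every successor in {1, 3}} = {0, 1, 4}
6 ∉ Sat(AX ¬send) = {0, 1, 4}, so the formula does not hold at 6.

No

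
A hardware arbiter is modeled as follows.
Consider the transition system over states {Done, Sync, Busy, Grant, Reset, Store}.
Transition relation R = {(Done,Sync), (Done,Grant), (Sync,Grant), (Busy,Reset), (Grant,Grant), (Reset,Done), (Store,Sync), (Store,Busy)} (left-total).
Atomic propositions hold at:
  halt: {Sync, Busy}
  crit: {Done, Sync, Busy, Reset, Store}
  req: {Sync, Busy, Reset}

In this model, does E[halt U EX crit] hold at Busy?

Yes

Sat(EX crit) = {s : some successor in {Done, Sync, Busy, Reset, Store}} = {Done, Busy, Reset, Store}
E[halt U EX crit]: least fixpoint, start Z0 = Sat(EX crit) = {Done, Busy, Reset, Store}, add states in Sat(halt) with some successor in Z. Already a fixed point.
Sat(E[halt U EX crit]) = {Done, Busy, Reset, Store}
Busy ∈ Sat(E[halt U EX crit]) = {Done, Busy, Reset, Store}, so the formula holds at Busy.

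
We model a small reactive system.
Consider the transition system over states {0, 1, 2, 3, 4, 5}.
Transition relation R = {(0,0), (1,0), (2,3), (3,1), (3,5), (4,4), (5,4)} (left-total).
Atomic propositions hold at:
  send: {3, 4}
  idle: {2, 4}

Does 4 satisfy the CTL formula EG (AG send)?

AG send: greatest fixpoint, start Z0 = {3, 4}, keep only states in Sat with every successor in Z. Z1 = {4}; fixed.
Sat(AG send) = {4}
EG (AG send): greatest fixpoint, start Z0 = {4}, keep only states in Sat with some successor in Z. Already a fixed point.
Sat(EG (AG send)) = {4}
4 ∈ Sat(EG (AG send)) = {4}, so the formula holds at 4.

Yes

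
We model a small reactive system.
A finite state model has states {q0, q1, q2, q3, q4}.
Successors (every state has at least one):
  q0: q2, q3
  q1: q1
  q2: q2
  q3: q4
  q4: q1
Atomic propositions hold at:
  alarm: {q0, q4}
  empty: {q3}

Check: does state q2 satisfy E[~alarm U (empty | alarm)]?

No

Sat(~alarm) = {q1, q2, q3}
Sat(empty | alarm) = {q0, q3, q4}
E[~alarm U (empty | alarm)]: least fixpoint, start Z0 = Sat((empty | alarm)) = {q0, q3, q4}, add states in Sat(~alarm) with some successor in Z. Already a fixed point.
Sat(E[~alarm U (empty | alarm)]) = {q0, q3, q4}
q2 ∉ Sat(E[~alarm U (empty | alarm)]) = {q0, q3, q4}, so the formula does not hold at q2.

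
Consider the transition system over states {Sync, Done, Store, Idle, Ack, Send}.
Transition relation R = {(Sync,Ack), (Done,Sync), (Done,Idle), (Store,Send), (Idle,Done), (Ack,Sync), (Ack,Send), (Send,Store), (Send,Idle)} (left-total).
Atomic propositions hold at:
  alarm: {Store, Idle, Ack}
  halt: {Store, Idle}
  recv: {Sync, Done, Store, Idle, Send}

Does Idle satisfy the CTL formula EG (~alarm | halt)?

Sat(~alarm) = {Sync, Done, Send}
Sat(~alarm | halt) = {Sync, Done, Store, Idle, Send}
EG (~alarm | halt): greatest fixpoint, start Z0 = {Sync, Done, Store, Idle, Send}, keep only states in Sat with some successor in Z. Z1 = {Done, Store, Idle, Send}; fixed.
Sat(EG (~alarm | halt)) = {Done, Store, Idle, Send}
Idle ∈ Sat(EG (~alarm | halt)) = {Done, Store, Idle, Send}, so the formula holds at Idle.

Yes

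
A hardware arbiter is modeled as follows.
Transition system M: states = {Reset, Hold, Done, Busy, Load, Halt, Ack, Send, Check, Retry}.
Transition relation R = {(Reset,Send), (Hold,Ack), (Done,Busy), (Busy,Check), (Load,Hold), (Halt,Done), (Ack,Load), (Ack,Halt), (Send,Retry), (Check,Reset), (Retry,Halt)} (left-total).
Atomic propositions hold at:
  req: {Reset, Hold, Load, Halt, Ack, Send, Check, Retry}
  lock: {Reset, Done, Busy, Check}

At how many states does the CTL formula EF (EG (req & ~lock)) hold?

3

Sat(~lock) = {Hold, Load, Halt, Ack, Send, Retry}
Sat(req & ~lock) = {Hold, Load, Halt, Ack, Send, Retry}
EG (req & ~lock): greatest fixpoint, start Z0 = {Hold, Load, Halt, Ack, Send, Retry}, keep only states in Sat with some successor in Z. Z1 = {Hold, Load, Ack, Send, Retry}; Z2 = {Hold, Load, Ack, Send}; Z3 = {Hold, Load, Ack}; fixed.
Sat(EG (req & ~lock)) = {Hold, Load, Ack}
EF (EG (req & ~lock)): least fixpoint, start Z0 = {Hold, Load, Ack}, add states with some successor in Z. Already a fixed point.
Sat(EF (EG (req & ~lock))) = {Hold, Load, Ack}
|Sat(EF (EG (req & ~lock)))| = |{Hold, Load, Ack}| = 3.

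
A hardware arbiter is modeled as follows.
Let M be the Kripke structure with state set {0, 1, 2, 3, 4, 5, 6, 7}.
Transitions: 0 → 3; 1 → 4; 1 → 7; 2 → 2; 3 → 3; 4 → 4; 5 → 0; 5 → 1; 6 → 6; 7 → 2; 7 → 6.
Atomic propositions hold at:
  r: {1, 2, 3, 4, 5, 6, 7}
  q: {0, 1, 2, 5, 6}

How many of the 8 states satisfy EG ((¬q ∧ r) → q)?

Sat(¬q) = {3, 4, 7}
Sat(¬q ∧ r) = {3, 4, 7}
Sat((¬q ∧ r) → q) = {0, 1, 2, 5, 6}
EG ((¬q ∧ r) → q): greatest fixpoint, start Z0 = {0, 1, 2, 5, 6}, keep only states in Sat with some successor in Z. Z1 = {2, 5, 6}; Z2 = {2, 6}; fixed.
Sat(EG ((¬q ∧ r) → q)) = {2, 6}
|Sat(EG ((¬q ∧ r) → q))| = |{2, 6}| = 2.

2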